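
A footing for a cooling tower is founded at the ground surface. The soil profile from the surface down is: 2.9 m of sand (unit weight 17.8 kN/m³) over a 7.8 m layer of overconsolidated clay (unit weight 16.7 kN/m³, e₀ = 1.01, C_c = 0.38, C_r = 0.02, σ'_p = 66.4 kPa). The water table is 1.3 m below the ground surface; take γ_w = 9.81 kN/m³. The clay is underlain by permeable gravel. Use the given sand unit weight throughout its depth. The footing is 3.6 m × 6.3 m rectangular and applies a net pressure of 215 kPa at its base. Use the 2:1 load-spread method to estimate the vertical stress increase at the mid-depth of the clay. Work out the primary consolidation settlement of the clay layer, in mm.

S_c ≈ 255 mm

Mid-depth of clay below the ground surface: z = 2.9 + 7.8/2 = 6.8 m.
Total vertical stress at mid-clay: σ_v = 17.8×2.9 + 16.7×3.9 = 116.75 kPa.
Pore pressure: u = 9.81×(6.8 − 1.3) = 53.955 kPa.
Initial effective stress: σ'_0 = σ_v − u = 116.75 − 53.955 = 62.795 kPa.
Stress increase at mid-clay by the 2:1 spreading method:
Δσ = qBL/((B+z)(L+z)) = 215×3.6×6.3/((3.6+6.8)(6.3+6.8)) = 35.791 kPa
Final effective stress: σ'_f = 62.795 + 35.791 = 98.586 kPa.
σ'_f = 98.586 > σ'_p = 66.4 kPa, so the stress path crosses the preconsolidation pressure — recompression up to σ'_p, then virgin compression beyond:
S_c = H/(1+e₀)·[C_r·log₁₀(σ'_p/σ'_0) + C_c·log₁₀(σ'_f/σ'_p)]
    = 7.8/2.01 × [0.02×log₁₀(66.4/62.795) + 0.38×log₁₀(98.586/66.4)]
    = 3.8806 × [0.00048486 + 0.065226] = 0.255 m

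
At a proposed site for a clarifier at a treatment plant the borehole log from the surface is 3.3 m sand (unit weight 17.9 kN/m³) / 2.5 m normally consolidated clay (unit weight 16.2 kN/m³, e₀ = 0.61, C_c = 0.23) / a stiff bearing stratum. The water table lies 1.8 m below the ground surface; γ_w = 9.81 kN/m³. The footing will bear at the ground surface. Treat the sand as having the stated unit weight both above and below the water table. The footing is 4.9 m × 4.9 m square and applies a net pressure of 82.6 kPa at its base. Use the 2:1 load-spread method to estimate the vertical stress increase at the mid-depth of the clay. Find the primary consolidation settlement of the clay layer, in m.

Mid-depth of clay below the ground surface: z = 3.3 + 2.5/2 = 4.55 m.
Total vertical stress at mid-clay: σ_v = 17.9×3.3 + 16.2×1.25 = 79.32 kPa.
Pore pressure: u = 9.81×(4.55 − 1.8) = 26.978 kPa.
Initial effective stress: σ'_0 = σ_v − u = 79.32 − 26.978 = 52.342 kPa.
Stress increase at mid-clay by the 2:1 spreading method:
Δσ = qBL/((B+z)(L+z)) = 82.6×4.9×4.9/((4.9+4.55)(4.9+4.55)) = 22.208 kPa
Final effective stress: σ'_f = σ'_0 + Δσ = 52.342 + 22.208 = 74.55 kPa.
Normally consolidated clay, so the full stress increment lies on the virgin compression line:
S_c = C_c·H/(1+e₀)·log₁₀(σ'_f/σ'_0) = 0.23×2.5/(1+0.61)×log₁₀(74.55/52.342)
    = 0.35714 × 0.1536 = 0.05486 m

S_c ≈ 0.0549 m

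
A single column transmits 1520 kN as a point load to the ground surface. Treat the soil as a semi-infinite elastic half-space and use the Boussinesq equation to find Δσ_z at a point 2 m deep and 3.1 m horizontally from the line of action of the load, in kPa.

Boussinesq vertical stress below a point load on an elastic half-space:
Δσ_z = 3P/(2πz²) · [1 + (r/z)²]^(−5/2)
r/z = 3.1/2 = 1.55; [1+(r/z)²]^(−5/2) = 0.046828.
Δσ_z = 3×1520/(2π×2²) × 0.046828 = 181.44 × 0.046828 = 8.496 kPa

Δσ_z ≈ 8.5 kPa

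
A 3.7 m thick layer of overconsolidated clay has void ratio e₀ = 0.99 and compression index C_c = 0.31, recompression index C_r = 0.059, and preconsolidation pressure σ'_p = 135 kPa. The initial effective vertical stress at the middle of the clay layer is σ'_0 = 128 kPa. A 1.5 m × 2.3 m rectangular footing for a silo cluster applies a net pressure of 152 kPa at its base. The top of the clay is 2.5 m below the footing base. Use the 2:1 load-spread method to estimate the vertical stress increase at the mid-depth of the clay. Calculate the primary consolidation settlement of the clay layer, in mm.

Mid-depth of clay below the footing base: z = 2.5 + 3.7/2 = 4.35 m.
Stress increase at mid-clay by the 2:1 spreading method:
Δσ = qBL/((B+z)(L+z)) = 152×1.5×2.3/((1.5+4.35)(2.3+4.35)) = 13.48 kPa
Final effective stress: σ'_f = 128 + 13.48 = 141.48 kPa.
σ'_f = 141.48 > σ'_p = 135 kPa, so the stress path crosses the preconsolidation pressure — recompression up to σ'_p, then virgin compression beyond:
S_c = H/(1+e₀)·[C_r·log₁₀(σ'_p/σ'_0) + C_c·log₁₀(σ'_f/σ'_p)]
    = 3.7/1.99 × [0.059×log₁₀(135/128) + 0.31×log₁₀(141.48/135)]
    = 1.8593 × [0.0013643 + 0.006312] = 0.01427 m

S_c ≈ 14.3 mm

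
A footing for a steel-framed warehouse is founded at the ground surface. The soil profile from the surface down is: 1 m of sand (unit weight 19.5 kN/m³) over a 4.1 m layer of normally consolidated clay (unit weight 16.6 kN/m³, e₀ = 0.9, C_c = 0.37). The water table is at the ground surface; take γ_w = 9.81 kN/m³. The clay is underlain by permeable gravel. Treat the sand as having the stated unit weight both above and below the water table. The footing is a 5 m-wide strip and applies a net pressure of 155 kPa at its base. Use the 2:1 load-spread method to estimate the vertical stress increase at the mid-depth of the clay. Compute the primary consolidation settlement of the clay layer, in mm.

S_c ≈ 563 mm

Mid-depth of clay below the ground surface: z = 1 + 4.1/2 = 3.05 m.
Total vertical stress at mid-clay: σ_v = 19.5×1 + 16.6×2.05 = 53.53 kPa.
Pore pressure: u = 9.81×(3.05 − 0) = 29.921 kPa.
Initial effective stress: σ'_0 = σ_v − u = 53.53 − 29.921 = 23.609 kPa.
Stress increase at mid-clay by the 2:1 spreading method:
Δσ = qB/(B+z) = 155×5/(5+3.05) = 96.273 kPa
Final effective stress: σ'_f = σ'_0 + Δσ = 23.609 + 96.273 = 119.88 kPa.
Normally consolidated clay, so the full stress increment lies on the virgin compression line:
S_c = C_c·H/(1+e₀)·log₁₀(σ'_f/σ'_0) = 0.37×4.1/(1+0.9)×log₁₀(119.88/23.609)
    = 0.79842 × 0.70567 = 0.5634 m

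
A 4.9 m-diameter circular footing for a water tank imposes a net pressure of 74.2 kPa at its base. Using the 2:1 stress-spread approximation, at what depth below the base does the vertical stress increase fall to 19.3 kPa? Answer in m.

2:1 spreading — at depth z the loaded area has grown by z in each plan dimension:
qD²/(D+z)² = Δσ_z ⇒ z = D(√(q/Δσ_z) − 1) = 4.9×(√(74.2/19.3) − 1) = 4.708 m

z ≈ 4.71 m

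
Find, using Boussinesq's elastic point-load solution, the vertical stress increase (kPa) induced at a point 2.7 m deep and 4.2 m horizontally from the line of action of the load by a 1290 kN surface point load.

Δσ_z ≈ 3.91 kPa

Boussinesq vertical stress below a point load on an elastic half-space:
Δσ_z = 3P/(2πz²) · [1 + (r/z)²]^(−5/2)
r/z = 4.2/2.7 = 1.5556; [1+(r/z)²]^(−5/2) = 0.046239.
Δσ_z = 3×1290/(2π×2.7²) × 0.046239 = 84.49 × 0.046239 = 3.907 kPa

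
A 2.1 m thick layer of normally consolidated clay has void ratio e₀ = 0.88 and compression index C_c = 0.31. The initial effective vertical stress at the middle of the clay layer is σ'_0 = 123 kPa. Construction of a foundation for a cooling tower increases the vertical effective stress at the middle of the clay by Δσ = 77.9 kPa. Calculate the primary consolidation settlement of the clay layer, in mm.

Final effective stress: σ'_f = σ'_0 + Δσ = 123 + 77.9 = 200.9 kPa.
Normally consolidated clay, so the full stress increment lies on the virgin compression line:
S_c = C_c·H/(1+e₀)·log₁₀(σ'_f/σ'_0) = 0.31×2.1/(1+0.88)×log₁₀(200.9/123)
    = 0.34628 × 0.21307 = 0.07378 m

S_c ≈ 73.8 mm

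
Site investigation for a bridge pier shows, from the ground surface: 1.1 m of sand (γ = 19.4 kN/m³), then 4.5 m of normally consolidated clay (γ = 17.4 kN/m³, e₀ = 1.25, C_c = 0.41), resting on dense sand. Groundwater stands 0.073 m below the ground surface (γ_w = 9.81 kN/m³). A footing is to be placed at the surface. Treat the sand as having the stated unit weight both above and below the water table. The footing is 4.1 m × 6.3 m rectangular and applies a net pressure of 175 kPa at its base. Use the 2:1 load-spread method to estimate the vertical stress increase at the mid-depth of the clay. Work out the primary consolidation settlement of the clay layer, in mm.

S_c ≈ 416 mm

Mid-depth of clay below the ground surface: z = 1.1 + 4.5/2 = 3.35 m.
Total vertical stress at mid-clay: σ_v = 19.4×1.1 + 17.4×2.25 = 60.49 kPa.
Pore pressure: u = 9.81×(3.35 − 0.073) = 32.147 kPa.
Initial effective stress: σ'_0 = σ_v − u = 60.49 − 32.147 = 28.343 kPa.
Stress increase at mid-clay by the 2:1 spreading method:
Δσ = qBL/((B+z)(L+z)) = 175×4.1×6.3/((4.1+3.35)(6.3+3.35)) = 62.875 kPa
Final effective stress: σ'_f = σ'_0 + Δσ = 28.343 + 62.875 = 91.218 kPa.
Normally consolidated clay, so the full stress increment lies on the virgin compression line:
S_c = C_c·H/(1+e₀)·log₁₀(σ'_f/σ'_0) = 0.41×4.5/(1+1.25)×log₁₀(91.218/28.343)
    = 0.82 × 0.50763 = 0.4163 m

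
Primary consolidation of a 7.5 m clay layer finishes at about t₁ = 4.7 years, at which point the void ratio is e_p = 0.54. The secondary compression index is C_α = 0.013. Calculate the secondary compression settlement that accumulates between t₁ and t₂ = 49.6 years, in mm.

Secondary compression: S_s = C_α·H/(1+e_p)·log₁₀(t₂/t₁)
S_s = 0.013×7.5/(1+0.54)×log₁₀(49.6/4.7)
    = 0.06331 × 1.023 = 0.06479 m

S_s ≈ 64.8 mm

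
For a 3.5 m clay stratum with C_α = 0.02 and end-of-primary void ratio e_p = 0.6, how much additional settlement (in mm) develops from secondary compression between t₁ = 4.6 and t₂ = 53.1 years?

S_s ≈ 46.5 mm

Secondary compression: S_s = C_α·H/(1+e_p)·log₁₀(t₂/t₁)
S_s = 0.02×3.5/(1+0.6)×log₁₀(53.1/4.6)
    = 0.04375 × 1.062 = 0.04648 m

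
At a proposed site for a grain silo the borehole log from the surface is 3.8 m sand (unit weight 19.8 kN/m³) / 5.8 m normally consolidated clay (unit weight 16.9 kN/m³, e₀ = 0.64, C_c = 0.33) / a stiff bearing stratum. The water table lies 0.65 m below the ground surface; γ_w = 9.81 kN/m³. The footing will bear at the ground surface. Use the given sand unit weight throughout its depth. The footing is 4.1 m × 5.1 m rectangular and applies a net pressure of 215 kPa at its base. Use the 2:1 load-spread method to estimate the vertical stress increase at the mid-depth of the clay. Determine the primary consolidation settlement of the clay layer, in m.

S_c ≈ 0.22 m

Mid-depth of clay below the ground surface: z = 3.8 + 5.8/2 = 6.7 m.
Total vertical stress at mid-clay: σ_v = 19.8×3.8 + 16.9×2.9 = 124.25 kPa.
Pore pressure: u = 9.81×(6.7 − 0.65) = 59.351 kPa.
Initial effective stress: σ'_0 = σ_v − u = 124.25 − 59.351 = 64.899 kPa.
Stress increase at mid-clay by the 2:1 spreading method:
Δσ = qBL/((B+z)(L+z)) = 215×4.1×5.1/((4.1+6.7)(5.1+6.7)) = 35.277 kPa
Final effective stress: σ'_f = σ'_0 + Δσ = 64.899 + 35.277 = 100.18 kPa.
Normally consolidated clay, so the full stress increment lies on the virgin compression line:
S_c = C_c·H/(1+e₀)·log₁₀(σ'_f/σ'_0) = 0.33×5.8/(1+0.64)×log₁₀(100.18/64.899)
    = 1.1671 × 0.18854 = 0.22 m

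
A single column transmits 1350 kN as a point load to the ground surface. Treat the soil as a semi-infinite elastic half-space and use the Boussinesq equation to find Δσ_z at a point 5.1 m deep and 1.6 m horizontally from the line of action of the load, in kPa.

Δσ_z ≈ 19.6 kPa

Boussinesq vertical stress below a point load on an elastic half-space:
Δσ_z = 3P/(2πz²) · [1 + (r/z)²]^(−5/2)
r/z = 1.6/5.1 = 0.31373; [1+(r/z)²]^(−5/2) = 0.79082.
Δσ_z = 3×1350/(2π×5.1²) × 0.79082 = 24.782 × 0.79082 = 19.6 kPa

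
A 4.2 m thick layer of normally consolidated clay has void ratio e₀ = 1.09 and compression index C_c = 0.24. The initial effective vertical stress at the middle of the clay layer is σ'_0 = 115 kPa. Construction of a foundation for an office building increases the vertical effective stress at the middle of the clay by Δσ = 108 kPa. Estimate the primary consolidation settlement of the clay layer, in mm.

S_c ≈ 139 mm

Final effective stress: σ'_f = σ'_0 + Δσ = 115 + 108 = 223 kPa.
Normally consolidated clay, so the full stress increment lies on the virgin compression line:
S_c = C_c·H/(1+e₀)·log₁₀(σ'_f/σ'_0) = 0.24×4.2/(1+1.09)×log₁₀(223/115)
    = 0.4823 × 0.28761 = 0.1387 m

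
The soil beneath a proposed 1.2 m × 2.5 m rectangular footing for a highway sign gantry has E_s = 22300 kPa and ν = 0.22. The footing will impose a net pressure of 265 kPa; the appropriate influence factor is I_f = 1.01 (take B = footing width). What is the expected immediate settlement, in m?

Immediate (elastic) settlement: S_e = q·B·(1−ν²)/E_s · I_f.
S_e = 265 × 1.2 × (1 − 0.22²) / 22300 × 1.01
    = 265 × 1.2 × 0.9516 / 22300 × 1.01
    = 0.01371 m

S_e ≈ 0.0137 m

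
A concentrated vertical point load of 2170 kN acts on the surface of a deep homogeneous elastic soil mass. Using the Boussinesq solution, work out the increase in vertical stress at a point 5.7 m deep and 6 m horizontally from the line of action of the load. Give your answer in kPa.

Boussinesq vertical stress below a point load on an elastic half-space:
Δσ_z = 3P/(2πz²) · [1 + (r/z)²]^(−5/2)
r/z = 6/5.7 = 1.0526; [1+(r/z)²]^(−5/2) = 0.15499.
Δσ_z = 3×2170/(2π×5.7²) × 0.15499 = 31.89 × 0.15499 = 4.943 kPa

Δσ_z ≈ 4.94 kPa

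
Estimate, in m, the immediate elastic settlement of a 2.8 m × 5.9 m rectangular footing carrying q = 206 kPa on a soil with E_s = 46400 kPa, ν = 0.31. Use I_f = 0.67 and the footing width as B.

S_e ≈ 0.00753 m

Immediate (elastic) settlement: S_e = q·B·(1−ν²)/E_s · I_f.
S_e = 206 × 2.8 × (1 − 0.31²) / 46400 × 0.67
    = 206 × 2.8 × 0.9039 / 46400 × 0.67
    = 0.007528 m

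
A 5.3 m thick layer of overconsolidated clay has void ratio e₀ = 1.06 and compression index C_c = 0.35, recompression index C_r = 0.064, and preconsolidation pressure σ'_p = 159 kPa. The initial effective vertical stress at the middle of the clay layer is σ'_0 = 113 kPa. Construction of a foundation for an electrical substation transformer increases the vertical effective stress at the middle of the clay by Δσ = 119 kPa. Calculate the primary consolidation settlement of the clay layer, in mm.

S_c ≈ 172 mm

Final effective stress: σ'_f = 113 + 119 = 232 kPa.
σ'_f = 232 > σ'_p = 159 kPa, so the stress path crosses the preconsolidation pressure — recompression up to σ'_p, then virgin compression beyond:
S_c = H/(1+e₀)·[C_r·log₁₀(σ'_p/σ'_0) + C_c·log₁₀(σ'_f/σ'_p)]
    = 5.3/2.06 × [0.064×log₁₀(159/113) + 0.35×log₁₀(232/159)]
    = 2.5728 × [0.0094924 + 0.057432] = 0.1722 m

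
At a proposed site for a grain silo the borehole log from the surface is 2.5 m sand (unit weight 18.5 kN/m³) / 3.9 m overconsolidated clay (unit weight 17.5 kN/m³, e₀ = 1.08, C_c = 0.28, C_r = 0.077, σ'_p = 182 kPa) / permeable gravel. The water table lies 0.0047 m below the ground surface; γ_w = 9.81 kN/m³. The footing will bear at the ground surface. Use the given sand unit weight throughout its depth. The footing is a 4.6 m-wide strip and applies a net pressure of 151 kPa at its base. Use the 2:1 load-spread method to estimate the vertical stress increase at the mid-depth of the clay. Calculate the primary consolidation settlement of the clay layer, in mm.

S_c ≈ 70.7 mm

Mid-depth of clay below the ground surface: z = 2.5 + 3.9/2 = 4.45 m.
Total vertical stress at mid-clay: σ_v = 18.5×2.5 + 17.5×1.95 = 80.375 kPa.
Pore pressure: u = 9.81×(4.45 − 0.0047) = 43.605 kPa.
Initial effective stress: σ'_0 = σ_v − u = 80.375 − 43.605 = 36.77 kPa.
Stress increase at mid-clay by the 2:1 spreading method:
Δσ = qB/(B+z) = 151×4.6/(4.6+4.45) = 76.751 kPa
Final effective stress: σ'_f = 36.77 + 76.751 = 113.52 kPa.
σ'_f = 113.52 ≤ σ'_p = 182 kPa, so the clay remains overconsolidated and only the recompression index applies:
S_c = C_r·H/(1+e₀)·log₁₀(σ'_f/σ'_0) = 0.077×3.9/2.08×log₁₀(113.52/36.77)
    = 0.14438 × 0.48958 = 0.07068 m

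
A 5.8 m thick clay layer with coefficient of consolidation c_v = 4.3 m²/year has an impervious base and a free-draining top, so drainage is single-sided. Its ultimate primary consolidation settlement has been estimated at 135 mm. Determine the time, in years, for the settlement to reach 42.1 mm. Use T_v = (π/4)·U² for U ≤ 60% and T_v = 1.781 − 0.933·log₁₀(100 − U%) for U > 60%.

t ≈ 0.598 years

Drainage path length: H_d = H = 5.8 m (single drainage).
U = S(t)/S_ult = 42.1/135 = 0.3119.
U ≤ 60%: T_v = (π/4)·U² = (π/4)×0.31185² = 0.076381.
t = T_v·H_d²/c_v = 0.076381×5.8²/4.3 = 0.5975 years.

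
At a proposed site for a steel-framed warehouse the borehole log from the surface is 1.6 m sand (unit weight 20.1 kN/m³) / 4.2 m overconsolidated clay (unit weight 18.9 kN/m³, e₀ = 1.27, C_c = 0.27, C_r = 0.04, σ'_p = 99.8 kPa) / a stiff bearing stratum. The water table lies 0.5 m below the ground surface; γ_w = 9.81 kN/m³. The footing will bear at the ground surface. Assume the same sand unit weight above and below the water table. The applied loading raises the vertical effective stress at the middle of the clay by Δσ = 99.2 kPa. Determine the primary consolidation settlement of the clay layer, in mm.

Mid-depth of clay below the ground surface: z = 1.6 + 4.2/2 = 3.7 m.
Total vertical stress at mid-clay: σ_v = 20.1×1.6 + 18.9×2.1 = 71.85 kPa.
Pore pressure: u = 9.81×(3.7 − 0.5) = 31.392 kPa.
Initial effective stress: σ'_0 = σ_v − u = 71.85 − 31.392 = 40.458 kPa.
Final effective stress: σ'_f = 40.458 + 99.2 = 139.66 kPa.
σ'_f = 139.66 > σ'_p = 99.8 kPa, so the stress path crosses the preconsolidation pressure — recompression up to σ'_p, then virgin compression beyond:
S_c = H/(1+e₀)·[C_r·log₁₀(σ'_p/σ'_0) + C_c·log₁₀(σ'_f/σ'_p)]
    = 4.2/2.27 × [0.04×log₁₀(99.8/40.458) + 0.27×log₁₀(139.66/99.8)]
    = 1.8502 × [0.015685 + 0.039404] = 0.1019 m

S_c ≈ 102 mm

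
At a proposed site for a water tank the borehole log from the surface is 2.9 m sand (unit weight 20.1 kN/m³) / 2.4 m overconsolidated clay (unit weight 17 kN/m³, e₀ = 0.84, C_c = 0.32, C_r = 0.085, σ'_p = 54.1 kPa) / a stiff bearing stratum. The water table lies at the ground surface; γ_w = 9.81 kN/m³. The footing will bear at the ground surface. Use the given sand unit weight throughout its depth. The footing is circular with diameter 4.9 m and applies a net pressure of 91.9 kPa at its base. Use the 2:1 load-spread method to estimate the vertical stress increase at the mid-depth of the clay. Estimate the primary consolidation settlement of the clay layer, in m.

Mid-depth of clay below the ground surface: z = 2.9 + 2.4/2 = 4.1 m.
Total vertical stress at mid-clay: σ_v = 20.1×2.9 + 17×1.2 = 78.69 kPa.
Pore pressure: u = 9.81×(4.1 − 0) = 40.221 kPa.
Initial effective stress: σ'_0 = σ_v − u = 78.69 − 40.221 = 38.469 kPa.
Stress increase at mid-clay by the 2:1 spreading method:
Δσ ≈ qD²/(D+z)² = 91.9×4.9²/(4.9+4.1)² = 27.241 kPa
Final effective stress: σ'_f = 38.469 + 27.241 = 65.71 kPa.
σ'_f = 65.71 > σ'_p = 54.1 kPa, so the stress path crosses the preconsolidation pressure — recompression up to σ'_p, then virgin compression beyond:
S_c = H/(1+e₀)·[C_r·log₁₀(σ'_p/σ'_0) + C_c·log₁₀(σ'_f/σ'_p)]
    = 2.4/1.84 × [0.085×log₁₀(54.1/38.469) + 0.32×log₁₀(65.71/54.1)]
    = 1.3043 × [0.012587 + 0.027019] = 0.05166 m

S_c ≈ 0.0517 m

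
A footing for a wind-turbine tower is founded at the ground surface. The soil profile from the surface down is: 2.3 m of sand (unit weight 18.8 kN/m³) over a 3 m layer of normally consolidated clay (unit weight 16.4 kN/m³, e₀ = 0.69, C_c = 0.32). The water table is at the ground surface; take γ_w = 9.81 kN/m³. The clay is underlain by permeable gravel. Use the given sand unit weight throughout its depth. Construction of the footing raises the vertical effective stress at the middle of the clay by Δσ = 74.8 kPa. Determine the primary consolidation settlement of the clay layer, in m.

Mid-depth of clay below the ground surface: z = 2.3 + 3/2 = 3.8 m.
Total vertical stress at mid-clay: σ_v = 18.8×2.3 + 16.4×1.5 = 67.84 kPa.
Pore pressure: u = 9.81×(3.8 − 0) = 37.278 kPa.
Initial effective stress: σ'_0 = σ_v − u = 67.84 − 37.278 = 30.562 kPa.
Final effective stress: σ'_f = σ'_0 + Δσ = 30.562 + 74.8 = 105.36 kPa.
Normally consolidated clay, so the full stress increment lies on the virgin compression line:
S_c = C_c·H/(1+e₀)·log₁₀(σ'_f/σ'_0) = 0.32×3/(1+0.69)×log₁₀(105.36/30.562)
    = 0.56805 × 0.53749 = 0.3053 m

S_c ≈ 0.305 m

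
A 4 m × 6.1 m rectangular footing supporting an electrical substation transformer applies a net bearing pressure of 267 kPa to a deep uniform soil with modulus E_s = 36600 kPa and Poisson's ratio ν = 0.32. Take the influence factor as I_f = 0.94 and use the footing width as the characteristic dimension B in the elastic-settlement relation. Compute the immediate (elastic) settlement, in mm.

S_e ≈ 24.6 mm

Immediate (elastic) settlement: S_e = q·B·(1−ν²)/E_s · I_f.
S_e = 267 × 4 × (1 − 0.32²) / 36600 × 0.94
    = 267 × 4 × 0.8976 / 36600 × 0.94
    = 0.02462 m = 24.62 mm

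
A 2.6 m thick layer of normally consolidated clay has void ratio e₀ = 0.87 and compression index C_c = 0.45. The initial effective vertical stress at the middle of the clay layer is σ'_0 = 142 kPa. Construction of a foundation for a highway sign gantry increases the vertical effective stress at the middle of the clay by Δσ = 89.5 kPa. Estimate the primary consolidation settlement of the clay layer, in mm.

Final effective stress: σ'_f = σ'_0 + Δσ = 142 + 89.5 = 231.5 kPa.
Normally consolidated clay, so the full stress increment lies on the virgin compression line:
S_c = C_c·H/(1+e₀)·log₁₀(σ'_f/σ'_0) = 0.45×2.6/(1+0.87)×log₁₀(231.5/142)
    = 0.62567 × 0.21226 = 0.1328 m

S_c ≈ 133 mm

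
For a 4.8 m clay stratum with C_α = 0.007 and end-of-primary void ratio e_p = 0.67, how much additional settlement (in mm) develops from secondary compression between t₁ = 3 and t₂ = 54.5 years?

Secondary compression: S_s = C_α·H/(1+e_p)·log₁₀(t₂/t₁)
S_s = 0.007×4.8/(1+0.67)×log₁₀(54.5/3)
    = 0.02012 × 1.259 = 0.02534 m

S_s ≈ 25.3 mm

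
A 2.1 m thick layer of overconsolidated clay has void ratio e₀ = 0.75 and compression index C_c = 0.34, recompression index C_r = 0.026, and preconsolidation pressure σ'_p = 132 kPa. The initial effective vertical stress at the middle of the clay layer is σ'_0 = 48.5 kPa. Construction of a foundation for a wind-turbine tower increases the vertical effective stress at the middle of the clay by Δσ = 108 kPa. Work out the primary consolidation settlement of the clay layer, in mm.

S_c ≈ 43.7 mm

Final effective stress: σ'_f = 48.5 + 108 = 156.5 kPa.
σ'_f = 156.5 > σ'_p = 132 kPa, so the stress path crosses the preconsolidation pressure — recompression up to σ'_p, then virgin compression beyond:
S_c = H/(1+e₀)·[C_r·log₁₀(σ'_p/σ'_0) + C_c·log₁₀(σ'_f/σ'_p)]
    = 2.1/1.75 × [0.026×log₁₀(132/48.5) + 0.34×log₁₀(156.5/132)]
    = 1.2 × [0.011306 + 0.02514] = 0.04374 m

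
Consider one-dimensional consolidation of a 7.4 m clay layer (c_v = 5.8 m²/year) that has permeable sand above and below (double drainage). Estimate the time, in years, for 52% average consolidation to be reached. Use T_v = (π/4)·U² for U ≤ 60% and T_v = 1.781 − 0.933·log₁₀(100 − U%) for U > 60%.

Drainage path length: H_d = H/2 = 3.7 m (double drainage).
U ≤ 60%: T_v = (π/4)·U² = (π/4)×0.52² = 0.21237.
t = T_v·H_d²/c_v = 0.21237×3.7²/5.8 = 0.5013 years.

t ≈ 0.501 years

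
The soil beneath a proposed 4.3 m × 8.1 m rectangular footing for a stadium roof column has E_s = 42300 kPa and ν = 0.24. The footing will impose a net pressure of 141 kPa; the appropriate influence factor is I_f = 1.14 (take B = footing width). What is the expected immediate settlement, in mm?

S_e ≈ 15.4 mm

Immediate (elastic) settlement: S_e = q·B·(1−ν²)/E_s · I_f.
S_e = 141 × 4.3 × (1 − 0.24²) / 42300 × 1.14
    = 141 × 4.3 × 0.9424 / 42300 × 1.14
    = 0.0154 m = 15.4 mm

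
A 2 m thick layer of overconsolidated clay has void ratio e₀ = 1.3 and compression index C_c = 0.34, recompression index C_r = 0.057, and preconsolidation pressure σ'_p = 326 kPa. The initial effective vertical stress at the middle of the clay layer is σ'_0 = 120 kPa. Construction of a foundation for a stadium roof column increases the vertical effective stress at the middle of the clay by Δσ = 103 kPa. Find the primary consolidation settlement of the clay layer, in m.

S_c ≈ 0.0133 m

Final effective stress: σ'_f = 120 + 103 = 223 kPa.
σ'_f = 223 ≤ σ'_p = 326 kPa, so the clay remains overconsolidated and only the recompression index applies:
S_c = C_r·H/(1+e₀)·log₁₀(σ'_f/σ'_0) = 0.057×2/2.3×log₁₀(223/120)
    = 0.049565 × 0.26912 = 0.01334 m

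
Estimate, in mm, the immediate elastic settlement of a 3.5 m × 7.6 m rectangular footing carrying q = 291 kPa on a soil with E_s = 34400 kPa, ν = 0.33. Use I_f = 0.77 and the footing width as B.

Immediate (elastic) settlement: S_e = q·B·(1−ν²)/E_s · I_f.
S_e = 291 × 3.5 × (1 − 0.33²) / 34400 × 0.77
    = 291 × 3.5 × 0.8911 / 34400 × 0.77
    = 0.02032 m = 20.32 mm

S_e ≈ 20.3 mm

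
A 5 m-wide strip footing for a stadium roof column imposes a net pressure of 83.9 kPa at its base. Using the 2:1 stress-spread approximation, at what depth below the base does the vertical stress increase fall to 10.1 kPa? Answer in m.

2:1 spreading — at depth z the loaded area has grown by z in each plan dimension:
qB/(B+z) = Δσ_z ⇒ z = qB/Δσ_z − B = 83.9×5/10.1 − 5 = 36.53 m

z ≈ 36.5 m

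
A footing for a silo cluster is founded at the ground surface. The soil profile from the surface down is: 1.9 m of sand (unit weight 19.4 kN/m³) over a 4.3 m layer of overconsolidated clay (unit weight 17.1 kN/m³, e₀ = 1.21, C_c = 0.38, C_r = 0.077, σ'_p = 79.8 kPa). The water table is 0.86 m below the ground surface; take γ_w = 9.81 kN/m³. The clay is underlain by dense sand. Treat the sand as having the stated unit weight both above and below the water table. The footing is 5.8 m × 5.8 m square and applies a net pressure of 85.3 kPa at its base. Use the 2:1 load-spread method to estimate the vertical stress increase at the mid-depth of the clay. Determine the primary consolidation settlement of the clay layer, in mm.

S_c ≈ 34.5 mm

Mid-depth of clay below the ground surface: z = 1.9 + 4.3/2 = 4.05 m.
Total vertical stress at mid-clay: σ_v = 19.4×1.9 + 17.1×2.15 = 73.625 kPa.
Pore pressure: u = 9.81×(4.05 − 0.86) = 31.294 kPa.
Initial effective stress: σ'_0 = σ_v − u = 73.625 − 31.294 = 42.331 kPa.
Stress increase at mid-clay by the 2:1 spreading method:
Δσ = qBL/((B+z)(L+z)) = 85.3×5.8×5.8/((5.8+4.05)(5.8+4.05)) = 29.576 kPa
Final effective stress: σ'_f = 42.331 + 29.576 = 71.907 kPa.
σ'_f = 71.907 ≤ σ'_p = 79.8 kPa, so the clay remains overconsolidated and only the recompression index applies:
S_c = C_r·H/(1+e₀)·log₁₀(σ'_f/σ'_0) = 0.077×4.3/2.21×log₁₀(71.907/42.331)
    = 0.14982 × 0.23011 = 0.03447 m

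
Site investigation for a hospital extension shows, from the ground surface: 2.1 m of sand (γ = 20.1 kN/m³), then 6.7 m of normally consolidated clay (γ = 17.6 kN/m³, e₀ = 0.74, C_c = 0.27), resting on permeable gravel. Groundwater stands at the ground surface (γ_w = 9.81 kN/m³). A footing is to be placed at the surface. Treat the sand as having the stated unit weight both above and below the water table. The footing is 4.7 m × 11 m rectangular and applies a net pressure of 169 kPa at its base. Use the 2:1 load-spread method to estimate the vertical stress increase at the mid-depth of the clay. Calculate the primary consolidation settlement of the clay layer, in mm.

S_c ≈ 334 mm

Mid-depth of clay below the ground surface: z = 2.1 + 6.7/2 = 5.45 m.
Total vertical stress at mid-clay: σ_v = 20.1×2.1 + 17.6×3.35 = 101.17 kPa.
Pore pressure: u = 9.81×(5.45 − 0) = 53.465 kPa.
Initial effective stress: σ'_0 = σ_v − u = 101.17 − 53.465 = 47.705 kPa.
Stress increase at mid-clay by the 2:1 spreading method:
Δσ = qBL/((B+z)(L+z)) = 169×4.7×11/((4.7+5.45)(11+5.45)) = 52.329 kPa
Final effective stress: σ'_f = σ'_0 + Δσ = 47.705 + 52.329 = 100.03 kPa.
Normally consolidated clay, so the full stress increment lies on the virgin compression line:
S_c = C_c·H/(1+e₀)·log₁₀(σ'_f/σ'_0) = 0.27×6.7/(1+0.74)×log₁₀(100.03/47.705)
    = 1.0397 × 0.32157 = 0.3343 m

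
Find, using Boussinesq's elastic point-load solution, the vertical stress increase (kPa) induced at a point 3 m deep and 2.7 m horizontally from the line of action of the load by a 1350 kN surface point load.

Boussinesq vertical stress below a point load on an elastic half-space:
Δσ_z = 3P/(2πz²) · [1 + (r/z)²]^(−5/2)
r/z = 2.7/3 = 0.9; [1+(r/z)²]^(−5/2) = 0.22688.
Δσ_z = 3×1350/(2π×3²) × 0.22688 = 71.62 × 0.22688 = 16.25 kPa

Δσ_z ≈ 16.2 kPa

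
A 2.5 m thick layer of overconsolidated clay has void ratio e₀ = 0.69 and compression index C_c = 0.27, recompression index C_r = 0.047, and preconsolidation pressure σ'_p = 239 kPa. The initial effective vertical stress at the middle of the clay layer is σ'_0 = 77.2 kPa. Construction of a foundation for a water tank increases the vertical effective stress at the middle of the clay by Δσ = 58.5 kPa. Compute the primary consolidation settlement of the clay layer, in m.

S_c ≈ 0.017 m

Final effective stress: σ'_f = 77.2 + 58.5 = 135.7 kPa.
σ'_f = 135.7 ≤ σ'_p = 239 kPa, so the clay remains overconsolidated and only the recompression index applies:
S_c = C_r·H/(1+e₀)·log₁₀(σ'_f/σ'_0) = 0.047×2.5/1.69×log₁₀(135.7/77.2)
    = 0.069527 × 0.24496 = 0.01703 m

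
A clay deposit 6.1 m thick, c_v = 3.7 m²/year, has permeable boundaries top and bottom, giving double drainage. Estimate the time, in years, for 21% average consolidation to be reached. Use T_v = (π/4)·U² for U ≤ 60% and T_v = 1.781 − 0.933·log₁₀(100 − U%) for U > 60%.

t ≈ 0.0871 years

Drainage path length: H_d = H/2 = 3.05 m (double drainage).
U ≤ 60%: T_v = (π/4)·U² = (π/4)×0.21² = 0.034636.
t = T_v·H_d²/c_v = 0.034636×3.05²/3.7 = 0.08708 years.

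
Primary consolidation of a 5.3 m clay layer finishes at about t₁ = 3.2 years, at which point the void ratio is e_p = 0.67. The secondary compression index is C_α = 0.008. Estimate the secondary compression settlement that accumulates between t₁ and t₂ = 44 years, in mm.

S_s ≈ 28.9 mm

Secondary compression: S_s = C_α·H/(1+e_p)·log₁₀(t₂/t₁)
S_s = 0.008×5.3/(1+0.67)×log₁₀(44/3.2)
    = 0.02539 × 1.138 = 0.0289 m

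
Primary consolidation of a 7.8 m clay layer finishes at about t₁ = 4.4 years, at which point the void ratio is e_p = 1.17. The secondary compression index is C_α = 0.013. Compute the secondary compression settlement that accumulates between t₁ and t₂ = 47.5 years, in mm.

Secondary compression: S_s = C_α·H/(1+e_p)·log₁₀(t₂/t₁)
S_s = 0.013×7.8/(1+1.17)×log₁₀(47.5/4.4)
    = 0.04673 × 1.033 = 0.04828 m

S_s ≈ 48.3 mm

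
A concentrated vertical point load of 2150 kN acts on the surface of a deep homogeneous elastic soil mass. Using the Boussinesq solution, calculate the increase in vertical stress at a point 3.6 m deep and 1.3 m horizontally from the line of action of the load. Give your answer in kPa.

Boussinesq vertical stress below a point load on an elastic half-space:
Δσ_z = 3P/(2πz²) · [1 + (r/z)²]^(−5/2)
r/z = 1.3/3.6 = 0.36111; [1+(r/z)²]^(−5/2) = 0.73607.
Δσ_z = 3×2150/(2π×3.6²) × 0.73607 = 79.209 × 0.73607 = 58.3 kPa

Δσ_z ≈ 58.3 kPa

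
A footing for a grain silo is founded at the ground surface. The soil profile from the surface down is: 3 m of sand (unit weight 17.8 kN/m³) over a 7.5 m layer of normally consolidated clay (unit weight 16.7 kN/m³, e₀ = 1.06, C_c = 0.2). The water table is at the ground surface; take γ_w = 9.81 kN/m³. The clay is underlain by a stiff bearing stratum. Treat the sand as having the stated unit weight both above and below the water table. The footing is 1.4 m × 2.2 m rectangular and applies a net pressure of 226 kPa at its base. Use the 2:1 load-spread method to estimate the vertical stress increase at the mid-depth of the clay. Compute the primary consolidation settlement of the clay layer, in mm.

S_c ≈ 55.4 mm

Mid-depth of clay below the ground surface: z = 3 + 7.5/2 = 6.75 m.
Total vertical stress at mid-clay: σ_v = 17.8×3 + 16.7×3.75 = 116.03 kPa.
Pore pressure: u = 9.81×(6.75 − 0) = 66.218 kPa.
Initial effective stress: σ'_0 = σ_v − u = 116.03 − 66.218 = 49.812 kPa.
Stress increase at mid-clay by the 2:1 spreading method:
Δσ = qBL/((B+z)(L+z)) = 226×1.4×2.2/((1.4+6.75)(2.2+6.75)) = 9.5429 kPa
Final effective stress: σ'_f = σ'_0 + Δσ = 49.812 + 9.5429 = 59.355 kPa.
Normally consolidated clay, so the full stress increment lies on the virgin compression line:
S_c = C_c·H/(1+e₀)·log₁₀(σ'_f/σ'_0) = 0.2×7.5/(1+1.06)×log₁₀(59.355/49.812)
    = 0.72816 × 0.076123 = 0.05543 m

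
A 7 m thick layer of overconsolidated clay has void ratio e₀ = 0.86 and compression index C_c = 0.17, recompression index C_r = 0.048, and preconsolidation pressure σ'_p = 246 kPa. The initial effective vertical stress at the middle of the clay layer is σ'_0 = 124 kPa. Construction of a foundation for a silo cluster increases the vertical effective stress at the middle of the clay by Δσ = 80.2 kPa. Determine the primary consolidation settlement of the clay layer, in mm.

Final effective stress: σ'_f = 124 + 80.2 = 204.2 kPa.
σ'_f = 204.2 ≤ σ'_p = 246 kPa, so the clay remains overconsolidated and only the recompression index applies:
S_c = C_r·H/(1+e₀)·log₁₀(σ'_f/σ'_0) = 0.048×7/1.86×log₁₀(204.2/124)
    = 0.18064 × 0.21663 = 0.03913 m

S_c ≈ 39.1 mm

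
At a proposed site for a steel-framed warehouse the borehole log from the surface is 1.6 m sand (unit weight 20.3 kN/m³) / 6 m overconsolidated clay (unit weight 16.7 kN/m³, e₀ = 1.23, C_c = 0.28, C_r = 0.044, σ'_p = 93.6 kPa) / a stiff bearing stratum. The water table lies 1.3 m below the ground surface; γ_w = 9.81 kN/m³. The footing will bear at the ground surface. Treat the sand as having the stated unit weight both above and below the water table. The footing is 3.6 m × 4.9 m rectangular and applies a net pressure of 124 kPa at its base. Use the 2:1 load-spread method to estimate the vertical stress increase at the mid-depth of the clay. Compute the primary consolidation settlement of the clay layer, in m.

S_c ≈ 0.0228 m

Mid-depth of clay below the ground surface: z = 1.6 + 6/2 = 4.6 m.
Total vertical stress at mid-clay: σ_v = 20.3×1.6 + 16.7×3 = 82.58 kPa.
Pore pressure: u = 9.81×(4.6 − 1.3) = 32.373 kPa.
Initial effective stress: σ'_0 = σ_v − u = 82.58 − 32.373 = 50.207 kPa.
Stress increase at mid-clay by the 2:1 spreading method:
Δσ = qBL/((B+z)(L+z)) = 124×3.6×4.9/((3.6+4.6)(4.9+4.6)) = 28.079 kPa
Final effective stress: σ'_f = 50.207 + 28.079 = 78.286 kPa.
σ'_f = 78.286 ≤ σ'_p = 93.6 kPa, so the clay remains overconsolidated and only the recompression index applies:
S_c = C_r·H/(1+e₀)·log₁₀(σ'_f/σ'_0) = 0.044×6/2.23×log₁₀(78.286/50.207)
    = 0.11839 × 0.19292 = 0.02284 m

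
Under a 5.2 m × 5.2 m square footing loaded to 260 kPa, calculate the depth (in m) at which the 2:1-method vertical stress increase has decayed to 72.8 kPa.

z ≈ 4.63 m

2:1 spreading — at depth z the loaded area has grown by z in each plan dimension:
qB²/(B+z)² = Δσ_z ⇒ z = B(√(q/Δσ_z) − 1) = 5.2×(√(260/72.8) − 1) = 4.627 m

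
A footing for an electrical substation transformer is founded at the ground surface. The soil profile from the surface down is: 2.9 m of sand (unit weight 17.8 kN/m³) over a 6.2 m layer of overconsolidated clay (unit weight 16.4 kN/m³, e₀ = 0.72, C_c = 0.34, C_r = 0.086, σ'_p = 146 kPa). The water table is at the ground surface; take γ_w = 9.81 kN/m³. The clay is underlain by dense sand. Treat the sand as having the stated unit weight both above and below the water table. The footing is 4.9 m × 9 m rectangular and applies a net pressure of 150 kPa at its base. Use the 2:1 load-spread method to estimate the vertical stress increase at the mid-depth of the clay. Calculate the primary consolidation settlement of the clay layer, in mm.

Mid-depth of clay below the ground surface: z = 2.9 + 6.2/2 = 6 m.
Total vertical stress at mid-clay: σ_v = 17.8×2.9 + 16.4×3.1 = 102.46 kPa.
Pore pressure: u = 9.81×(6 − 0) = 58.86 kPa.
Initial effective stress: σ'_0 = σ_v − u = 102.46 − 58.86 = 43.6 kPa.
Stress increase at mid-clay by the 2:1 spreading method:
Δσ = qBL/((B+z)(L+z)) = 150×4.9×9/((4.9+6)(9+6)) = 40.459 kPa
Final effective stress: σ'_f = 43.6 + 40.459 = 84.059 kPa.
σ'_f = 84.059 ≤ σ'_p = 146 kPa, so the clay remains overconsolidated and only the recompression index applies:
S_c = C_r·H/(1+e₀)·log₁₀(σ'_f/σ'_0) = 0.086×6.2/1.72×log₁₀(84.059/43.6)
    = 0.31 × 0.2851 = 0.08838 m

S_c ≈ 88.4 mm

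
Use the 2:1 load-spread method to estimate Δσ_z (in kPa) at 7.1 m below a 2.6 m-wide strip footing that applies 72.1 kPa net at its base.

Δσ_z ≈ 19.3 kPa

By the 2:1 method the load spreads at 1 horizontal : 2 vertical, so at depth z the loaded area has grown by z in each plan dimension:
Δσ = qB/(B+z) = 72.1×2.6/(2.6+7.1) = 19.326 kPa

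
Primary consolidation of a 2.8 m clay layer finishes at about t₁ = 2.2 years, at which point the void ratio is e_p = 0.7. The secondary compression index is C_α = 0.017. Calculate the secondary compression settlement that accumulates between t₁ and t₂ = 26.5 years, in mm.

Secondary compression: S_s = C_α·H/(1+e_p)·log₁₀(t₂/t₁)
S_s = 0.017×2.8/(1+0.7)×log₁₀(26.5/2.2)
    = 0.028 × 1.081 = 0.03026 m

S_s ≈ 30.3 mm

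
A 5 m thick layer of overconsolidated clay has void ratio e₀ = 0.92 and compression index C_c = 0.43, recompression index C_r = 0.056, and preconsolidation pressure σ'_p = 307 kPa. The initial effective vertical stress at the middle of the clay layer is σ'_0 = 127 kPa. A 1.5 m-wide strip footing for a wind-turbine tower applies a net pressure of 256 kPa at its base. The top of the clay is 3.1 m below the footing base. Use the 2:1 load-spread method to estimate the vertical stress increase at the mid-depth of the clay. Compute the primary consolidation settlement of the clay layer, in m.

S_c ≈ 0.0225 m

Mid-depth of clay below the footing base: z = 3.1 + 5/2 = 5.6 m.
Stress increase at mid-clay by the 2:1 spreading method:
Δσ = qB/(B+z) = 256×1.5/(1.5+5.6) = 54.085 kPa
Final effective stress: σ'_f = 127 + 54.085 = 181.09 kPa.
σ'_f = 181.09 ≤ σ'_p = 307 kPa, so the clay remains overconsolidated and only the recompression index applies:
S_c = C_r·H/(1+e₀)·log₁₀(σ'_f/σ'_0) = 0.056×5/1.92×log₁₀(181.09/127)
    = 0.14584 × 0.15409 = 0.02247 m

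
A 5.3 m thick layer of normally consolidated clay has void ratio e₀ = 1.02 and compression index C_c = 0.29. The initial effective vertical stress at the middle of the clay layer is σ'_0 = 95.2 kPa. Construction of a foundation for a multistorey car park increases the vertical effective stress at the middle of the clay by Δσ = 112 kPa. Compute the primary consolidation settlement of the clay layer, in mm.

S_c ≈ 257 mm

Final effective stress: σ'_f = σ'_0 + Δσ = 95.2 + 112 = 207.2 kPa.
Normally consolidated clay, so the full stress increment lies on the virgin compression line:
S_c = C_c·H/(1+e₀)·log₁₀(σ'_f/σ'_0) = 0.29×5.3/(1+1.02)×log₁₀(207.2/95.2)
    = 0.76089 × 0.33775 = 0.257 m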